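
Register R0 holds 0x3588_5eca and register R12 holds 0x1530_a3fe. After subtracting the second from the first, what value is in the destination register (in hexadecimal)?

0x2057bacc

Subtract column by column in base 16:
  a-e → c (borrow)
  c-f-1 → c (borrow)
  e-3-1 → a
  5-a → b (borrow)
  8-0-1 → 7
  8-3 → 5
  5-5 → 0
  3-1 → 2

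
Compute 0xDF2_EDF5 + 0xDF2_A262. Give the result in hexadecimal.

Add column by column in base 16, right to left:
  5+2 = 7
  F+6 = 5 carry 1
  D+2+1 = 0 carry 1
  E+A+1 = 9 carry 1
  2+2+1 = 5
  F+F = E carry 1
  D+D+1 = B carry 1
  final carry 1

0x1BE59057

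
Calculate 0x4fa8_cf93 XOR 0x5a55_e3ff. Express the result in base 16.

0x15fd2c6c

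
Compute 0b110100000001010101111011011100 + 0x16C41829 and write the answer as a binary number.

0b1001010110010010111011100000101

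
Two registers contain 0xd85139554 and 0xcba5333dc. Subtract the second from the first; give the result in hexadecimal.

Subtract column by column in base 16:
  4-c → 8 (borrow)
  5-d-1 → 7 (borrow)
  5-3-1 → 1
  9-3 → 6
  3-3 → 0
  1-5 → c (borrow)
  5-a-1 → a (borrow)
  8-b-1 → c (borrow)
  d-c-1 → 0

0xcac06178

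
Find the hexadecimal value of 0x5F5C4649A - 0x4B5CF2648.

0x13FF53E52

Subtract column by column in base 16:
  A-8 → 2
  9-4 → 5
  4-6 → E (borrow)
  6-2-1 → 3
  4-F → 5 (borrow)
  C-C-1 → F (borrow)
  5-5-1 → F (borrow)
  F-B-1 → 3
  5-4 → 1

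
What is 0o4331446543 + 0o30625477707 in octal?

0o35157146452

Add column by column in base 8, right to left:
  3+7 = 2 carry 1
  4+0+1 = 5
  5+7 = 4 carry 1
  6+7+1 = 6 carry 1
  4+7+1 = 4 carry 1
  4+4+1 = 1 carry 1
  1+5+1 = 7
  3+2 = 5
  3+6 = 1 carry 1
  4+0+1 = 5
  0+3 = 3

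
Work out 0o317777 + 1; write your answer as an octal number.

The trailing 4 digits are 7 (max in base 8), so adding 1 cascades: they roll to 0 and the next digit up increments.

0o320000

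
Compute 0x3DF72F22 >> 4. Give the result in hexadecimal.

Shifting right by 4 bits = 1 hex digit: drop the last 1.

0x3DF72F2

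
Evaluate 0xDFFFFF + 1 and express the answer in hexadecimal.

The trailing 5 digits are F (max in base 16), so adding 1 cascades: they roll to 0 and the next digit up increments.

0xE00000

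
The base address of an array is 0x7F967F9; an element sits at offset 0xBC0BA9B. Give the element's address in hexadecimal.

0x13BA2294

Add column by column in base 16, right to left:
  9+B = 4 carry 1
  F+9+1 = 9 carry 1
  7+A+1 = 2 carry 1
  6+B+1 = 2 carry 1
  9+0+1 = A
  F+C = B carry 1
  7+B+1 = 3 carry 1
  final carry 1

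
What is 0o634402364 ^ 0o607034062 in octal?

XOR each oct digit independently (no carries):
  6^6=0, 3^0=3, 4^7=3, 4^0=4, 0^3=3, 2^4=6, 3^0=3, 6^6=0, 4^2=6

0o033436306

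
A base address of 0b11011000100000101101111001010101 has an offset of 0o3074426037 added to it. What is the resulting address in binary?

0o3074426037 = 0b11000111100100010110000011111 in binary.
Add column by column in base 2, right to left:
  1+1 = 0 carry 1
  0+1+1 = 0 carry 1
  1+1+1 = 1 carry 1
  0+1+1 = 0 carry 1
  1+1+1 = 1 carry 1
  0+0+1 = 1
  1+0 = 1
  0+0 = 0
  0+0 = 0
  1+0 = 1
  1+1 = 0 carry 1
  1+1+1 = 1 carry 1
  1+0+1 = 0 carry 1
  0+1+1 = 0 carry 1
  1+0+1 = 0 carry 1
  1+0+1 = 0 carry 1
  0+0+1 = 1
  1+1 = 0 carry 1
  0+0+1 = 1
  0+0 = 0
  0+1 = 1
  0+1 = 1
  0+1 = 1
  1+1 = 0 carry 1
  0+0+1 = 1
  0+0 = 0
  0+0 = 0
  1+1 = 0 carry 1
  1+1+1 = 1 carry 1
  0+0+1 = 1
  1+0 = 1
  1+0 = 1

0b11110001011101010000101001110100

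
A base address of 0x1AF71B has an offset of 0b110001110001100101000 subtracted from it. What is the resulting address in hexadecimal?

0x213F3

0b110001110001100101000 = 0x18E328 in hexadecimal.
Subtract column by column in base 16:
  B-8 → 3
  1-2 → F (borrow)
  7-3-1 → 3
  F-E → 1
  A-8 → 2
  1-1 → 0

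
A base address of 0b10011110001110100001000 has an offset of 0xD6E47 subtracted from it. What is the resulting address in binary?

0xD6E47 = 0b11010110111001000111 in binary.
Subtract column by column in base 2:
  0-1 → 1 (borrow)
  0-1-1 → 0 (borrow)
  0-1-1 → 0 (borrow)
  1-0-1 → 0
  0-0 → 0
  0-0 → 0
  0-1 → 1 (borrow)
  0-0-1 → 1 (borrow)
  1-0-1 → 0
  0-1 → 1 (borrow)
  1-1-1 → 1 (borrow)
  1-1-1 → 1 (borrow)
  1-0-1 → 0
  0-1 → 1 (borrow)
  0-1-1 → 0 (borrow)
  0-0-1 → 1 (borrow)
  1-1-1 → 1 (borrow)
  1-0-1 → 0
  1-1 → 0
  1-1 → 0
  0-0 → 0
  0-0 → 0
  1-0 → 1

0b10000011010111011000001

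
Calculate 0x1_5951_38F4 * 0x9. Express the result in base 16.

0xC23DB0094

Multiply each base-16 digit by 9, carrying:
  4×9 = 36 → write 4 carry 2
  F×9+2 = 137 → write 9 carry 8
  8×9+8 = 80 → write 0 carry 5
  3×9+5 = 32 → write 0 carry 2
  1×9+2 = 11 → write B
  5×9 = 45 → write D carry 2
  9×9+2 = 83 → write 3 carry 5
  5×9+5 = 50 → write 2 carry 3
  1×9+3 = 12 → write C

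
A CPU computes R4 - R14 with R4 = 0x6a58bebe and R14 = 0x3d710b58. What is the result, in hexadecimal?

0x2ce7b366

Subtract column by column in base 16:
  e-8 → 6
  b-5 → 6
  e-b → 3
  b-0 → b
  8-1 → 7
  5-7 → e (borrow)
  a-d-1 → c (borrow)
  6-3-1 → 2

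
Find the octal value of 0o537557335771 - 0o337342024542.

0o200215311227

Subtract column by column in base 8:
  1-2 → 7 (borrow)
  7-4-1 → 2
  7-5 → 2
  5-4 → 1
  3-2 → 1
  3-0 → 3
  7-2 → 5
  5-4 → 1
  5-3 → 2
  7-7 → 0
  3-3 → 0
  5-3 → 2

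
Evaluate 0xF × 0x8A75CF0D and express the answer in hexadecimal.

Multiply each base-16 digit by 15, carrying:
  D×15 = 195 → write 3 carry 12
  0×15+12 = 12 → write C
  F×15 = 225 → write 1 carry 14
  C×15+14 = 194 → write 2 carry 12
  5×15+12 = 87 → write 7 carry 5
  7×15+5 = 110 → write E carry 6
  A×15+6 = 156 → write C carry 9
  8×15+9 = 129 → write 1 carry 8
  remaining carry: 8

0x81CE721C3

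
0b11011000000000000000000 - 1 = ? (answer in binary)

The trailing 18 digits are 0, so subtracting 1 borrows through: they become 1 and the next digit up decrements.

0b11010111111111111111111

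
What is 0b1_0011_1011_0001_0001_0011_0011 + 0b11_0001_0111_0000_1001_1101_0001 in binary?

0b100010100100001101100000100

Add column by column in base 2, right to left:
  1+1 = 0 carry 1
  1+0+1 = 0 carry 1
  0+0+1 = 1
  0+0 = 0
  1+1 = 0 carry 1
  1+0+1 = 0 carry 1
  0+1+1 = 0 carry 1
  0+1+1 = 0 carry 1
  1+1+1 = 1 carry 1
  0+0+1 = 1
  0+0 = 0
  0+1 = 1
  1+0 = 1
  0+0 = 0
  0+0 = 0
  0+0 = 0
  1+1 = 0 carry 1
  1+1+1 = 1 carry 1
  0+1+1 = 0 carry 1
  1+0+1 = 0 carry 1
  1+1+1 = 1 carry 1
  1+0+1 = 0 carry 1
  0+0+1 = 1
  0+0 = 0
  1+1 = 0 carry 1
  0+1+1 = 0 carry 1
  final carry 1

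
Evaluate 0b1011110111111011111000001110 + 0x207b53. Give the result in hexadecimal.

0xc003961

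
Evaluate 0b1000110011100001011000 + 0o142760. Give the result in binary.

0b1000111111111001001000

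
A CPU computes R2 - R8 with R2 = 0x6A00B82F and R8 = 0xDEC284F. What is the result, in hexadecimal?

Subtract column by column in base 16:
  F-F → 0
  2-4 → E (borrow)
  8-8-1 → F (borrow)
  B-2-1 → 8
  0-C → 4 (borrow)
  0-E-1 → 1 (borrow)
  A-D-1 → C (borrow)
  6-0-1 → 5

0x5C148FE0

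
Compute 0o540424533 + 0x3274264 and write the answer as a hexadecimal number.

0x8A96BBF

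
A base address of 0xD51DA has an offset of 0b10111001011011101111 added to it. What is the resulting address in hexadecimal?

0x18E8C9

0b10111001011011101111 = 0xB96EF in hexadecimal.
Add column by column in base 16, right to left:
  A+F = 9 carry 1
  D+E+1 = C carry 1
  1+6+1 = 8
  5+9 = E
  D+B = 8 carry 1
  final carry 1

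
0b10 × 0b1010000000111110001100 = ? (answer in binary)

Multiply each base-2 digit by 2, carrying:
  0×2 = 0 → write 0
  0×2 = 0 → write 0
  1×2 = 2 → write 0 carry 1
  1×2+1 = 3 → write 1 carry 1
  0×2+1 = 1 → write 1
  0×2 = 0 → write 0
  0×2 = 0 → write 0
  1×2 = 2 → write 0 carry 1
  1×2+1 = 3 → write 1 carry 1
  1×2+1 = 3 → write 1 carry 1
  1×2+1 = 3 → write 1 carry 1
  1×2+1 = 3 → write 1 carry 1
  0×2+1 = 1 → write 1
  0×2 = 0 → write 0
  0×2 = 0 → write 0
  0×2 = 0 → write 0
  0×2 = 0 → write 0
  0×2 = 0 → write 0
  0×2 = 0 → write 0
  1×2 = 2 → write 0 carry 1
  0×2+1 = 1 → write 1
  1×2 = 2 → write 0 carry 1
  remaining carry: 1

0b10100000001111100011000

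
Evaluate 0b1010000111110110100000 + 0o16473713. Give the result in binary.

0o16473713 = 0b1110100111011111001011 in binary.
Add column by column in base 2, right to left:
  0+1 = 1
  0+1 = 1
  0+0 = 0
  0+1 = 1
  0+0 = 0
  1+0 = 1
  0+1 = 1
  1+1 = 0 carry 1
  1+1+1 = 1 carry 1
  0+1+1 = 0 carry 1
  1+1+1 = 1 carry 1
  1+0+1 = 0 carry 1
  1+1+1 = 1 carry 1
  1+1+1 = 1 carry 1
  1+1+1 = 1 carry 1
  0+0+1 = 1
  0+0 = 0
  0+1 = 1
  0+0 = 0
  1+1 = 0 carry 1
  0+1+1 = 0 carry 1
  1+1+1 = 1 carry 1
  final carry 1

0b11000101111010101101011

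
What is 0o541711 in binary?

Each octal digit is 3 bits: 5=101 4=100 1=001 7=111 1=001 1=001.

0b101100001111001001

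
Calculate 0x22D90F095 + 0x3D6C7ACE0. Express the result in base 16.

0x604589D75

Add column by column in base 16, right to left:
  5+0 = 5
  9+E = 7 carry 1
  0+C+1 = D
  F+A = 9 carry 1
  0+7+1 = 8
  9+C = 5 carry 1
  D+6+1 = 4 carry 1
  2+D+1 = 0 carry 1
  2+3+1 = 6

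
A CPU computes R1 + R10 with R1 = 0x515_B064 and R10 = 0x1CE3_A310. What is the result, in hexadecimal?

Add column by column in base 16, right to left:
  4+0 = 4
  6+1 = 7
  0+3 = 3
  B+A = 5 carry 1
  5+3+1 = 9
  1+E = F
  5+C = 1 carry 1
  0+1+1 = 2

0x21F95374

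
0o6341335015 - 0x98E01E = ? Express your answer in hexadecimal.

0o6341335015 = 0x3385BA0D in hexadecimal.
Subtract column by column in base 16:
  D-E → F (borrow)
  0-1-1 → E (borrow)
  A-0-1 → 9
  B-E → D (borrow)
  5-8-1 → C (borrow)
  8-9-1 → E (borrow)
  3-0-1 → 2
  3-0 → 3

0x32ECD9EF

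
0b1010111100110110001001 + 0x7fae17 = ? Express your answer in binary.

0x7fae17 = 0b11111111010111000010111 in binary.
Add column by column in base 2, right to left:
  1+1 = 0 carry 1
  0+1+1 = 0 carry 1
  0+1+1 = 0 carry 1
  1+0+1 = 0 carry 1
  0+1+1 = 0 carry 1
  0+0+1 = 1
  0+0 = 0
  1+0 = 1
  1+0 = 1
  0+1 = 1
  1+1 = 0 carry 1
  1+1+1 = 1 carry 1
  0+0+1 = 1
  0+1 = 1
  1+0 = 1
  1+1 = 0 carry 1
  1+1+1 = 1 carry 1
  1+1+1 = 1 carry 1
  0+1+1 = 0 carry 1
  1+1+1 = 1 carry 1
  0+1+1 = 0 carry 1
  1+1+1 = 1 carry 1
  0+1+1 = 0 carry 1
  final carry 1

0b101010110111101110100000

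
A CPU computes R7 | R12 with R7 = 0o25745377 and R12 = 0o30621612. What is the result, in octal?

0o35765777

OR each oct digit independently (no carries):
  2|3=3, 5|0=5, 7|6=7, 4|2=6, 5|1=5, 3|6=7, 7|1=7, 7|2=7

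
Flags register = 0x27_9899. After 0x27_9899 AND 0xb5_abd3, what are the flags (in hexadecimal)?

AND each hex digit independently (no carries):
  2&b=2, 7&5=5, 9&a=8, 8&b=8, 9&d=9, 9&3=1

0x258891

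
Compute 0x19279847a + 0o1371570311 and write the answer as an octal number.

0o63630072503

0x19279847a = 0o62236302172 in octal.
Add column by column in base 8, right to left:
  2+1 = 3
  7+1 = 0 carry 1
  1+3+1 = 5
  2+0 = 2
  0+7 = 7
  3+5 = 0 carry 1
  6+1+1 = 0 carry 1
  3+7+1 = 3 carry 1
  2+3+1 = 6
  2+1 = 3
  6+0 = 6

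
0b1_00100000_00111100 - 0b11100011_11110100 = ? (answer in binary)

0b11110001001000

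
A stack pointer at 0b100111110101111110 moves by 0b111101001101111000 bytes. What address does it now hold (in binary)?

0b1100101000011110110

Add column by column in base 2, right to left:
  0+0 = 0
  1+0 = 1
  1+0 = 1
  1+1 = 0 carry 1
  1+1+1 = 1 carry 1
  1+1+1 = 1 carry 1
  1+1+1 = 1 carry 1
  0+0+1 = 1
  1+1 = 0 carry 1
  0+1+1 = 0 carry 1
  1+0+1 = 0 carry 1
  1+0+1 = 0 carry 1
  1+1+1 = 1 carry 1
  1+0+1 = 0 carry 1
  1+1+1 = 1 carry 1
  0+1+1 = 0 carry 1
  0+1+1 = 0 carry 1
  1+1+1 = 1 carry 1
  final carry 1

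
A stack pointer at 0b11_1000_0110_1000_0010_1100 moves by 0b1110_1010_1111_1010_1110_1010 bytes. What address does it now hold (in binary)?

0b1001000110110001100010110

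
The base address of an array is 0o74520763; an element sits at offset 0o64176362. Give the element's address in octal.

Add column by column in base 8, right to left:
  3+2 = 5
  6+6 = 4 carry 1
  7+3+1 = 3 carry 1
  0+6+1 = 7
  2+7 = 1 carry 1
  5+1+1 = 7
  4+4 = 0 carry 1
  7+6+1 = 6 carry 1
  final carry 1

0o160717345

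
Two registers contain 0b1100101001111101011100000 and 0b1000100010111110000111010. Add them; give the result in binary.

0b10101001100111011100011010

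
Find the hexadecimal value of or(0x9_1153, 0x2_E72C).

0xBF77F

OR each hex digit independently (no carries):
  9|2=B, 1|E=F, 1|7=7, 5|2=7, 3|C=F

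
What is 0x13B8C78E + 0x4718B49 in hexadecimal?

Add column by column in base 16, right to left:
  E+9 = 7 carry 1
  8+4+1 = D
  7+B = 2 carry 1
  C+8+1 = 5 carry 1
  8+1+1 = A
  B+7 = 2 carry 1
  3+4+1 = 8
  1+0 = 1

0x182A52D7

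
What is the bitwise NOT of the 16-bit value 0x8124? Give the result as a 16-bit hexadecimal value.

Each hex digit d becomes F−d:
  8→7, 1→E, 2→D, 4→B

0x7EDB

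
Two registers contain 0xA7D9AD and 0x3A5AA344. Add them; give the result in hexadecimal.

Add column by column in base 16, right to left:
  D+4 = 1 carry 1
  A+4+1 = F
  9+3 = C
  D+A = 7 carry 1
  7+A+1 = 2 carry 1
  A+5+1 = 0 carry 1
  0+A+1 = B
  0+3 = 3

0x3B027CF1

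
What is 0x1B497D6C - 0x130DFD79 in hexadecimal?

Subtract column by column in base 16:
  C-9 → 3
  6-7 → F (borrow)
  D-D-1 → F (borrow)
  7-F-1 → 7 (borrow)
  9-D-1 → B (borrow)
  4-0-1 → 3
  B-3 → 8
  1-1 → 0

0x83B7FF3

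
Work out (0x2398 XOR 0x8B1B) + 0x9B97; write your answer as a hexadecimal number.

0x1441A

First 0x2398 XOR 0x8B1B = 0xA883.
Add column by column in base 16, right to left:
  3+7 = A
  8+9 = 1 carry 1
  8+B+1 = 4 carry 1
  A+9+1 = 4 carry 1
  final carry 1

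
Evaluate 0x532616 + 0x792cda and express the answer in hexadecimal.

0xcc52f0

Add column by column in base 16, right to left:
  6+a = 0 carry 1
  1+d+1 = f
  6+c = 2 carry 1
  2+2+1 = 5
  3+9 = c
  5+7 = c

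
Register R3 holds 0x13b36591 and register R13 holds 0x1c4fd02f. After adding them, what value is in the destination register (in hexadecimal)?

Add column by column in base 16, right to left:
  1+f = 0 carry 1
  9+2+1 = c
  5+0 = 5
  6+d = 3 carry 1
  3+f+1 = 3 carry 1
  b+4+1 = 0 carry 1
  3+c+1 = 0 carry 1
  1+1+1 = 3

0x300335c0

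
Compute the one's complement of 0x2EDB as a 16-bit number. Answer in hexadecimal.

Each hex digit d becomes F−d:
  2→D, E→1, D→2, B→4

0xD124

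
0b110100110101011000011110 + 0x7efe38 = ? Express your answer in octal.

0b110100110101011000011110 = 0o64653036 in octal.
0x7efe38 = 0o37577070 in octal.
Add column by column in base 8, right to left:
  6+0 = 6
  3+7 = 2 carry 1
  0+0+1 = 1
  3+7 = 2 carry 1
  5+7+1 = 5 carry 1
  6+5+1 = 4 carry 1
  4+7+1 = 4 carry 1
  6+3+1 = 2 carry 1
  final carry 1

0o124452126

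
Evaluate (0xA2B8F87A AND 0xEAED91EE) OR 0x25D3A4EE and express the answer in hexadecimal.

0xA7FBB4EE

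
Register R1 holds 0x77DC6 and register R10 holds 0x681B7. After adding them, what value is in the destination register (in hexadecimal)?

Add column by column in base 16, right to left:
  6+7 = D
  C+B = 7 carry 1
  D+1+1 = F
  7+8 = F
  7+6 = D

0xDFF7D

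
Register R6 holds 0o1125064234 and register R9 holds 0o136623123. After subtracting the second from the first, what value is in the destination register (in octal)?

0o766241111

Subtract column by column in base 8:
  4-3 → 1
  3-2 → 1
  2-1 → 1
  4-3 → 1
  6-2 → 4
  0-6 → 2 (borrow)
  5-6-1 → 6 (borrow)
  2-3-1 → 6 (borrow)
  1-1-1 → 7 (borrow)
  1-0-1 → 0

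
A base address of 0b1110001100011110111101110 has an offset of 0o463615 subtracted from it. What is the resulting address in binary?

0o463615 = 0b100110011110001101 in binary.
Subtract column by column in base 2:
  0-1 → 1 (borrow)
  1-0-1 → 0
  1-1 → 0
  1-1 → 0
  0-0 → 0
  1-0 → 1
  1-0 → 1
  1-1 → 0
  1-1 → 0
  0-1 → 1 (borrow)
  1-1-1 → 1 (borrow)
  1-0-1 → 0
  1-0 → 1
  1-1 → 0
  0-1 → 1 (borrow)
  0-0-1 → 1 (borrow)
  0-0-1 → 1 (borrow)
  1-1-1 → 1 (borrow)
  1-0-1 → 0
  0-0 → 0
  0-0 → 0
  0-0 → 0
  1-0 → 1
  1-0 → 1
  1-0 → 1

0b1110000111101011001100001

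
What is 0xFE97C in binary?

0b11111110100101111100

Expand each hex digit to 4 bits: F=1111 E=1110 9=1001 7=0111 C=1100.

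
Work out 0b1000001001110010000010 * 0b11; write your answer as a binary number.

0b11000011101010110000110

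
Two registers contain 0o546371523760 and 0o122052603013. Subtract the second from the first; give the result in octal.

Subtract column by column in base 8:
  0-3 → 5 (borrow)
  6-1-1 → 4
  7-0 → 7
  3-3 → 0
  2-0 → 2
  5-6 → 7 (borrow)
  1-2-1 → 6 (borrow)
  7-5-1 → 1
  3-0 → 3
  6-2 → 4
  4-2 → 2
  5-1 → 4

0o424316720745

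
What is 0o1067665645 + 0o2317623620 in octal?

Add column by column in base 8, right to left:
  5+0 = 5
  4+2 = 6
  6+6 = 4 carry 1
  5+3+1 = 1 carry 1
  6+2+1 = 1 carry 1
  6+6+1 = 5 carry 1
  7+7+1 = 7 carry 1
  6+1+1 = 0 carry 1
  0+3+1 = 4
  1+2 = 3

0o3407511465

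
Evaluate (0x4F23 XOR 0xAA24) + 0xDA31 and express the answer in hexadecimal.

First 0x4F23 XOR 0xAA24 = 0xE507.
Add column by column in base 16, right to left:
  7+1 = 8
  0+3 = 3
  5+A = F
  E+D = B carry 1
  final carry 1

0x1BF38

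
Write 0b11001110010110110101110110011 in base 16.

0x19CB6BB3

Group the bits into nibbles: 0001 1001 1100 1011 0110 1011 1011 0011 → 19CB6BB3.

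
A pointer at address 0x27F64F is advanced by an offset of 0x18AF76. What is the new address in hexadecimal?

Add column by column in base 16, right to left:
  F+6 = 5 carry 1
  4+7+1 = C
  6+F = 5 carry 1
  F+A+1 = A carry 1
  7+8+1 = 0 carry 1
  2+1+1 = 4

0x40A5C5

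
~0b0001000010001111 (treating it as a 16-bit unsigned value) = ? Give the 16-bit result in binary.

Invert each bit: 0001000010001111 → 1110111101110000.

0b1110111101110000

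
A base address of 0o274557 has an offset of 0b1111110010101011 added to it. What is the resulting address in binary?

0b100111011000011010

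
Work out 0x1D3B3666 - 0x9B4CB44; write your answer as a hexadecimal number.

0x13866B22

Subtract column by column in base 16:
  6-4 → 2
  6-4 → 2
  6-B → B (borrow)
  3-C-1 → 6 (borrow)
  B-4-1 → 6
  3-B → 8 (borrow)
  D-9-1 → 3
  1-0 → 1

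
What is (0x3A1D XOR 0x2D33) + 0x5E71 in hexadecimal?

0x759F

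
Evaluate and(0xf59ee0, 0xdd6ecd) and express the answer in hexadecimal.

AND each hex digit independently (no carries):
  f&d=d, 5&d=5, 9&6=0, e&e=e, e&c=c, 0&d=0

0xd50ec0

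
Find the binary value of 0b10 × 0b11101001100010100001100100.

0b111010011000101000011001000

Multiply each base-2 digit by 2, carrying:
  0×2 = 0 → write 0
  0×2 = 0 → write 0
  1×2 = 2 → write 0 carry 1
  0×2+1 = 1 → write 1
  0×2 = 0 → write 0
  1×2 = 2 → write 0 carry 1
  1×2+1 = 3 → write 1 carry 1
  0×2+1 = 1 → write 1
  0×2 = 0 → write 0
  0×2 = 0 → write 0
  0×2 = 0 → write 0
  1×2 = 2 → write 0 carry 1
  0×2+1 = 1 → write 1
  1×2 = 2 → write 0 carry 1
  0×2+1 = 1 → write 1
  0×2 = 0 → write 0
  0×2 = 0 → write 0
  1×2 = 2 → write 0 carry 1
  1×2+1 = 3 → write 1 carry 1
  0×2+1 = 1 → write 1
  0×2 = 0 → write 0
  1×2 = 2 → write 0 carry 1
  0×2+1 = 1 → write 1
  1×2 = 2 → write 0 carry 1
  1×2+1 = 3 → write 1 carry 1
  1×2+1 = 3 → write 1 carry 1
  remaining carry: 1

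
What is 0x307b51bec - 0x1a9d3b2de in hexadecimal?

0x15de1690e

Subtract column by column in base 16:
  c-e → e (borrow)
  e-d-1 → 0
  b-2 → 9
  1-b → 6 (borrow)
  5-3-1 → 1
  b-d → e (borrow)
  7-9-1 → d (borrow)
  0-a-1 → 5 (borrow)
  3-1-1 → 1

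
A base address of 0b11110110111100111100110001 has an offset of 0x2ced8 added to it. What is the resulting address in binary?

0x2ced8 = 0b101100111011011000 in binary.
Add column by column in base 2, right to left:
  1+0 = 1
  0+0 = 0
  0+0 = 0
  0+1 = 1
  1+1 = 0 carry 1
  1+0+1 = 0 carry 1
  0+1+1 = 0 carry 1
  0+1+1 = 0 carry 1
  1+0+1 = 0 carry 1
  1+1+1 = 1 carry 1
  1+1+1 = 1 carry 1
  1+1+1 = 1 carry 1
  0+0+1 = 1
  0+0 = 0
  1+1 = 0 carry 1
  1+1+1 = 1 carry 1
  1+0+1 = 0 carry 1
  1+1+1 = 1 carry 1
  0+0+1 = 1
  1+0 = 1
  1+0 = 1
  0+0 = 0
  1+0 = 1
  1+0 = 1
  1+0 = 1
  1+0 = 1

0b11110111101001111000001001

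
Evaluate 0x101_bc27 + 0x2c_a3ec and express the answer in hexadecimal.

Add column by column in base 16, right to left:
  7+c = 3 carry 1
  2+e+1 = 1 carry 1
  c+3+1 = 0 carry 1
  b+a+1 = 6 carry 1
  1+c+1 = e
  0+2 = 2
  1+0 = 1

0x12e6013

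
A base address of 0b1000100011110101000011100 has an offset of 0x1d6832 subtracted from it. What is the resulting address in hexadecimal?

0xf481ea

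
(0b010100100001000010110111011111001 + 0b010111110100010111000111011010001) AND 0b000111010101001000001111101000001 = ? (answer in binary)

Add column by column in base 2, right to left:
  1+1 = 0 carry 1
  0+0+1 = 1
  0+0 = 0
  1+0 = 1
  1+1 = 0 carry 1
  1+0+1 = 0 carry 1
  1+1+1 = 1 carry 1
  1+1+1 = 1 carry 1
  0+0+1 = 1
  1+1 = 0 carry 1
  1+1+1 = 1 carry 1
  1+1+1 = 1 carry 1
  0+0+1 = 1
  1+0 = 1
  1+0 = 1
  0+1 = 1
  1+1 = 0 carry 1
  0+1+1 = 0 carry 1
  0+0+1 = 1
  0+1 = 1
  0+0 = 0
  1+0 = 1
  0+0 = 0
  0+1 = 1
  0+0 = 0
  0+1 = 1
  1+1 = 0 carry 1
  0+1+1 = 0 carry 1
  0+1+1 = 0 carry 1
  1+1+1 = 1 carry 1
  0+0+1 = 1
  1+1 = 0 carry 1
  final carry 1
Sum = 0b101100010101011001111110111001010; now AND with 0b000111010101001000001111101000001:
  101100010101011001111110111001010
& 000111010101001000001111101000001
= 000100010101001000001110101000000

0b100010101001000001110101000000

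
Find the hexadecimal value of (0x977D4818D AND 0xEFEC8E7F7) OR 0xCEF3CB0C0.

0x977D4818D AND 0xEFEC8E7F7 = 0x876C08185.
Then OR with 0xCEF3CB0C0.

0xCFFFCB1C5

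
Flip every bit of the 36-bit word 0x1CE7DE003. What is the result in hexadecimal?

Each hex digit d becomes F−d:
  1→E, C→3, E→1, 7→8, D→2, E→1, 0→F, 0→F, 3→C

0xE31821FFC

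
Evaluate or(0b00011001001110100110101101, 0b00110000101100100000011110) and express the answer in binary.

OR bit by bit (1 where either bit is 1):
  00011001001110100110101101
| 00110000101100100000011110
= 00111001101110100110111111

0b00111001101110100110111111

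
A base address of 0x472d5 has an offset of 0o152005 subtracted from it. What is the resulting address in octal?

0x472d5 = 0o1071325 in octal.
Subtract column by column in base 8:
  5-5 → 0
  2-0 → 2
  3-0 → 3
  1-2 → 7 (borrow)
  7-5-1 → 1
  0-1 → 7 (borrow)
  1-0-1 → 0

0o717320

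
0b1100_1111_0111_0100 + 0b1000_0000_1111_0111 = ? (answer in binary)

0b10101000001101011

Add column by column in base 2, right to left:
  0+1 = 1
  0+1 = 1
  1+1 = 0 carry 1
  0+0+1 = 1
  1+1 = 0 carry 1
  1+1+1 = 1 carry 1
  1+1+1 = 1 carry 1
  0+1+1 = 0 carry 1
  1+0+1 = 0 carry 1
  1+0+1 = 0 carry 1
  1+0+1 = 0 carry 1
  1+0+1 = 0 carry 1
  0+0+1 = 1
  0+0 = 0
  1+0 = 1
  1+1 = 0 carry 1
  final carry 1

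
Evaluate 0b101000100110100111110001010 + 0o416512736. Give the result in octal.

0o1123362550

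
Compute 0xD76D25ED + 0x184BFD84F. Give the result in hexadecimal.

Add column by column in base 16, right to left:
  D+F = C carry 1
  E+4+1 = 3 carry 1
  5+8+1 = E
  2+D = F
  D+F = C carry 1
  6+B+1 = 2 carry 1
  7+4+1 = C
  D+8 = 5 carry 1
  0+1+1 = 2

0x25C2CFE3C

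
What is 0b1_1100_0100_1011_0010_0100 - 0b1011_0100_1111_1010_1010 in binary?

0b100001111101101111010

Subtract column by column in base 2:
  0-0 → 0
  0-1 → 1 (borrow)
  1-0-1 → 0
  0-1 → 1 (borrow)
  0-0-1 → 1 (borrow)
  1-1-1 → 1 (borrow)
  0-0-1 → 1 (borrow)
  0-1-1 → 0 (borrow)
  1-1-1 → 1 (borrow)
  1-1-1 → 1 (borrow)
  0-1-1 → 0 (borrow)
  1-1-1 → 1 (borrow)
  0-0-1 → 1 (borrow)
  0-0-1 → 1 (borrow)
  1-1-1 → 1 (borrow)
  0-0-1 → 1 (borrow)
  0-1-1 → 0 (borrow)
  0-1-1 → 0 (borrow)
  1-0-1 → 0
  1-1 → 0
  1-0 → 1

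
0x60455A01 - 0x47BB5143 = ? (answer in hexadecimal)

Subtract column by column in base 16:
  1-3 → E (borrow)
  0-4-1 → B (borrow)
  A-1-1 → 8
  5-5 → 0
  5-B → A (borrow)
  4-B-1 → 8 (borrow)
  0-7-1 → 8 (borrow)
  6-4-1 → 1

0x188A08BE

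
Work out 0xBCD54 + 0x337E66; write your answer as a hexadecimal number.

Add column by column in base 16, right to left:
  4+6 = A
  5+6 = B
  D+E = B carry 1
  C+7+1 = 4 carry 1
  B+3+1 = F
  0+3 = 3

0x3F4BBA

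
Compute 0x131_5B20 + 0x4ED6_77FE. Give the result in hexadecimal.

Add column by column in base 16, right to left:
  0+E = E
  2+F = 1 carry 1
  B+7+1 = 3 carry 1
  5+7+1 = D
  1+6 = 7
  3+D = 0 carry 1
  1+E+1 = 0 carry 1
  0+4+1 = 5

0x5007D31E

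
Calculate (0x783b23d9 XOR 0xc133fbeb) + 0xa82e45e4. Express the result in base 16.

First 0x783b23d9 XOR 0xc133fbeb = 0xb908d832.
Add column by column in base 16, right to left:
  2+4 = 6
  3+e = 1 carry 1
  8+5+1 = e
  d+4 = 1 carry 1
  8+e+1 = 7 carry 1
  0+2+1 = 3
  9+8 = 1 carry 1
  b+a+1 = 6 carry 1
  final carry 1

0x161371e16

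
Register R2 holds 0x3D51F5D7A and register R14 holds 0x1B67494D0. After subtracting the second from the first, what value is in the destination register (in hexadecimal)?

Subtract column by column in base 16:
  A-0 → A
  7-D → A (borrow)
  D-4-1 → 8
  5-9 → C (borrow)
  F-4-1 → A
  1-7 → A (borrow)
  5-6-1 → E (borrow)
  D-B-1 → 1
  3-1 → 2

0x21EAAC8AA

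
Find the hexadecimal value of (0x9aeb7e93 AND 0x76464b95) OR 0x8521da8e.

0x9aeb7e93 AND 0x76464b95 = 0x12424a91.
Then OR with 0x8521da8e.

0x9763da9f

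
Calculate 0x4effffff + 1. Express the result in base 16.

The trailing 6 digits are F (max in base 16), so adding 1 cascades: they roll to 0 and the next digit up increments.

0x4f000000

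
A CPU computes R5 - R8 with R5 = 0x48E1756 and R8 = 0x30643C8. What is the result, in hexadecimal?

0x187D38E

Subtract column by column in base 16:
  6-8 → E (borrow)
  5-C-1 → 8 (borrow)
  7-3-1 → 3
  1-4 → D (borrow)
  E-6-1 → 7
  8-0 → 8
  4-3 → 1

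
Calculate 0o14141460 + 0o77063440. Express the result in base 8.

0o113225120

Add column by column in base 8, right to left:
  0+0 = 0
  6+4 = 2 carry 1
  4+4+1 = 1 carry 1
  1+3+1 = 5
  4+6 = 2 carry 1
  1+0+1 = 2
  4+7 = 3 carry 1
  1+7+1 = 1 carry 1
  final carry 1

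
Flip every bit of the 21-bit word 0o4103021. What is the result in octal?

0o3674756

Each oct digit d becomes 7−d:
  4→3, 1→6, 0→7, 3→4, 0→7, 2→5, 1→6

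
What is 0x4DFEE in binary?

Expand each hex digit to 4 bits: 4=0100 D=1101 F=1111 E=1110 E=1110.

0b1001101111111101110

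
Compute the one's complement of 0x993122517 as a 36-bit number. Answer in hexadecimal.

0x66CEDDAE8

Each hex digit d becomes F−d:
  9→6, 9→6, 3→C, 1→E, 2→D, 2→D, 5→A, 1→E, 7→8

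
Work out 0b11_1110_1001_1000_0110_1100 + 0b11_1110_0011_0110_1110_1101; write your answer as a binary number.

0b11111001100111101011001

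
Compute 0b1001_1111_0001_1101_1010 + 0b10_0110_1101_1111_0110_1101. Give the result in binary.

0b1100001101000101000111

Add column by column in base 2, right to left:
  0+1 = 1
  1+0 = 1
  0+1 = 1
  1+1 = 0 carry 1
  1+0+1 = 0 carry 1
  0+1+1 = 0 carry 1
  1+1+1 = 1 carry 1
  1+0+1 = 0 carry 1
  1+1+1 = 1 carry 1
  0+1+1 = 0 carry 1
  0+1+1 = 0 carry 1
  0+1+1 = 0 carry 1
  1+1+1 = 1 carry 1
  1+0+1 = 0 carry 1
  1+1+1 = 1 carry 1
  1+1+1 = 1 carry 1
  1+0+1 = 0 carry 1
  0+1+1 = 0 carry 1
  0+1+1 = 0 carry 1
  1+0+1 = 0 carry 1
  0+0+1 = 1
  0+1 = 1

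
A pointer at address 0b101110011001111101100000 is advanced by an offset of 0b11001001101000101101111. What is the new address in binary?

Add column by column in base 2, right to left:
  0+1 = 1
  0+1 = 1
  0+1 = 1
  0+1 = 1
  0+0 = 0
  1+1 = 0 carry 1
  1+1+1 = 1 carry 1
  0+0+1 = 1
  1+1 = 0 carry 1
  1+0+1 = 0 carry 1
  1+0+1 = 0 carry 1
  1+0+1 = 0 carry 1
  1+1+1 = 1 carry 1
  0+0+1 = 1
  0+1 = 1
  1+1 = 0 carry 1
  1+0+1 = 0 carry 1
  0+0+1 = 1
  0+1 = 1
  1+0 = 1
  1+0 = 1
  1+1 = 0 carry 1
  0+1+1 = 0 carry 1
  1+0+1 = 0 carry 1
  final carry 1

0b1000111100111000011001111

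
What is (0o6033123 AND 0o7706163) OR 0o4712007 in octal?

0o6033123 AND 0o7706163 = 0o6002123.
Then OR with 0o4712007.

0o6712127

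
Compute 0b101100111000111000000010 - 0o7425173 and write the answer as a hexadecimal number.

0x956387

0b101100111000111000000010 = 0xb38e02 in hexadecimal.
0o7425173 = 0x1e2a7b in hexadecimal.
Subtract column by column in base 16:
  2-b → 7 (borrow)
  0-7-1 → 8 (borrow)
  e-a-1 → 3
  8-2 → 6
  3-e → 5 (borrow)
  b-1-1 → 9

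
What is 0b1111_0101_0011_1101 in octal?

0o172475

Group the bits in threes: 001 111 010 100 111 101 → 172475.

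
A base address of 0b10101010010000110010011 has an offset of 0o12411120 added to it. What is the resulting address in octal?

0b10101010010000110010011 = 0o25220623 in octal.
Add column by column in base 8, right to left:
  3+0 = 3
  2+2 = 4
  6+1 = 7
  0+1 = 1
  2+1 = 3
  2+4 = 6
  5+2 = 7
  2+1 = 3

0o37631743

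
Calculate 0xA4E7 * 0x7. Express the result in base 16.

0x48251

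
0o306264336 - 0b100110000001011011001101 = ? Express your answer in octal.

0b100110000001011011001101 = 0o46013315 in octal.
Subtract column by column in base 8:
  6-5 → 1
  3-1 → 2
  3-3 → 0
  4-3 → 1
  6-1 → 5
  2-0 → 2
  6-6 → 0
  0-4 → 4 (borrow)
  3-0-1 → 2

0o240251021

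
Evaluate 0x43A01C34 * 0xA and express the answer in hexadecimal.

0x2A4411A08

Multiply each base-16 digit by 10, carrying:
  4×10 = 40 → write 8 carry 2
  3×10+2 = 32 → write 0 carry 2
  C×10+2 = 122 → write A carry 7
  1×10+7 = 17 → write 1 carry 1
  0×10+1 = 1 → write 1
  A×10 = 100 → write 4 carry 6
  3×10+6 = 36 → write 4 carry 2
  4×10+2 = 42 → write A carry 2
  remaining carry: 2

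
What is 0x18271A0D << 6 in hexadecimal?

0x609C68340

6 bits is not a whole number of base-16 digits; in binary: 11000001001110001101000001101 << 6 = 11000001001110001101000001101000000.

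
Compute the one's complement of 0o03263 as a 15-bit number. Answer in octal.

0o74514

Each oct digit d becomes 7−d:
  0→7, 3→4, 2→5, 6→1, 3→4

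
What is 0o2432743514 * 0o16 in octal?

0o43571163050

Multiply each base-8 digit by 14, carrying:
  4×14 = 56 → write 0 carry 7
  1×14+7 = 21 → write 5 carry 2
  5×14+2 = 72 → write 0 carry 9
  3×14+9 = 51 → write 3 carry 6
  4×14+6 = 62 → write 6 carry 7
  7×14+7 = 105 → write 1 carry 13
  2×14+13 = 41 → write 1 carry 5
  3×14+5 = 47 → write 7 carry 5
  4×14+5 = 61 → write 5 carry 7
  2×14+7 = 35 → write 3 carry 4
  remaining carry: 4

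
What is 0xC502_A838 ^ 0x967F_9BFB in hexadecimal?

XOR each hex digit independently (no carries):
  C^9=5, 5^6=3, 0^7=7, 2^F=D, A^9=3, 8^B=3, 3^F=C, 8^B=3

0x537D33C3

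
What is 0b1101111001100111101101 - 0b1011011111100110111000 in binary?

Subtract column by column in base 2:
  1-0 → 1
  0-0 → 0
  1-0 → 1
  1-1 → 0
  0-1 → 1 (borrow)
  1-1-1 → 1 (borrow)
  1-0-1 → 0
  1-1 → 0
  1-1 → 0
  0-0 → 0
  0-0 → 0
  1-1 → 0
  1-1 → 0
  0-1 → 1 (borrow)
  0-1-1 → 0 (borrow)
  1-1-1 → 1 (borrow)
  1-1-1 → 1 (borrow)
  1-0-1 → 0
  1-1 → 0
  0-1 → 1 (borrow)
  1-0-1 → 0
  1-1 → 0

0b10011010000000110101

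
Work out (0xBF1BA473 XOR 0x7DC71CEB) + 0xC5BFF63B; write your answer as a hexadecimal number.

First 0xBF1BA473 XOR 0x7DC71CEB = 0xC2DCB898.
Add column by column in base 16, right to left:
  8+B = 3 carry 1
  9+3+1 = D
  8+6 = E
  B+F = A carry 1
  C+F+1 = C carry 1
  D+B+1 = 9 carry 1
  2+5+1 = 8
  C+C = 8 carry 1
  final carry 1

0x1889CAED3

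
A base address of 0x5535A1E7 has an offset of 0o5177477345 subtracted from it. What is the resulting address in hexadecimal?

0o5177477345 = 0x29FE7EE5 in hexadecimal.
Subtract column by column in base 16:
  7-5 → 2
  E-E → 0
  1-E → 3 (borrow)
  A-7-1 → 2
  5-E → 7 (borrow)
  3-F-1 → 3 (borrow)
  5-9-1 → B (borrow)
  5-2-1 → 2

0x2B372302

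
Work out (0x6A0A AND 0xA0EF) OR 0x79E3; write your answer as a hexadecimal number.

0x6A0A AND 0xA0EF = 0x200A.
Then OR with 0x79E3.

0x79EB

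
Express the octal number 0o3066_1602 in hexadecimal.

Each octal digit is 3 bits: 3=011 0=000 6=110 6=110 1=001 6=110 0=000 2=010.
Group the bits into nibbles: 0110 0011 0110 0011 1000 0010 → 636382.

0x636382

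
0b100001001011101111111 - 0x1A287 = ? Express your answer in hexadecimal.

0xEF4F8

0b100001001011101111111 = 0x10977F in hexadecimal.
Subtract column by column in base 16:
  F-7 → 8
  7-8 → F (borrow)
  7-2-1 → 4
  9-A → F (borrow)
  0-1-1 → E (borrow)
  1-0-1 → 0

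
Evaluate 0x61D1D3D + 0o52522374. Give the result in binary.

0b110110001111100001000111001

0x61D1D3D = 0b110000111010001110100111101 in binary.
0o52522374 = 0b101010101010010011111100 in binary.
Add column by column in base 2, right to left:
  1+0 = 1
  0+0 = 0
  1+1 = 0 carry 1
  1+1+1 = 1 carry 1
  1+1+1 = 1 carry 1
  1+1+1 = 1 carry 1
  0+1+1 = 0 carry 1
  0+1+1 = 0 carry 1
  1+0+1 = 0 carry 1
  0+0+1 = 1
  1+1 = 0 carry 1
  1+0+1 = 0 carry 1
  1+0+1 = 0 carry 1
  0+1+1 = 0 carry 1
  0+0+1 = 1
  0+1 = 1
  1+0 = 1
  0+1 = 1
  1+0 = 1
  1+1 = 0 carry 1
  1+0+1 = 0 carry 1
  0+1+1 = 0 carry 1
  0+0+1 = 1
  0+1 = 1
  0+0 = 0
  1+0 = 1
  1+0 = 1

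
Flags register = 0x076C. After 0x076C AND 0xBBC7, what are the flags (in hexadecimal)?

AND each hex digit independently (no carries):
  0&B=0, 7&B=3, 6&C=4, C&7=4

0x0344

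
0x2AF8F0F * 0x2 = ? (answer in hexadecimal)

0x55F1E1E

Multiply each base-16 digit by 2, carrying:
  F×2 = 30 → write E carry 1
  0×2+1 = 1 → write 1
  F×2 = 30 → write E carry 1
  8×2+1 = 17 → write 1 carry 1
  F×2+1 = 31 → write F carry 1
  A×2+1 = 21 → write 5 carry 1
  2×2+1 = 5 → write 5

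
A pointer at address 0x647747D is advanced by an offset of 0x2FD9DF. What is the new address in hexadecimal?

Add column by column in base 16, right to left:
  D+F = C carry 1
  7+D+1 = 5 carry 1
  4+9+1 = E
  7+D = 4 carry 1
  7+F+1 = 7 carry 1
  4+2+1 = 7
  6+0 = 6

0x6774E5C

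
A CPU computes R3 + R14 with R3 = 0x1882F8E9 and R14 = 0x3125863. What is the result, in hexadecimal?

Add column by column in base 16, right to left:
  9+3 = C
  E+6 = 4 carry 1
  8+8+1 = 1 carry 1
  F+5+1 = 5 carry 1
  2+2+1 = 5
  8+1 = 9
  8+3 = B
  1+0 = 1

0x1B95514C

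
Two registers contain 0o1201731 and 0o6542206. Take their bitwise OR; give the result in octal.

OR each oct digit independently (no carries):
  1|6=7, 2|5=7, 0|4=4, 1|2=3, 7|2=7, 3|0=3, 1|6=7

0o7743737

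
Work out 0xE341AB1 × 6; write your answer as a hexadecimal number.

Multiply each base-16 digit by 6, carrying:
  1×6 = 6 → write 6
  B×6 = 66 → write 2 carry 4
  A×6+4 = 64 → write 0 carry 4
  1×6+4 = 10 → write A
  4×6 = 24 → write 8 carry 1
  3×6+1 = 19 → write 3 carry 1
  E×6+1 = 85 → write 5 carry 5
  remaining carry: 5

0x5538A026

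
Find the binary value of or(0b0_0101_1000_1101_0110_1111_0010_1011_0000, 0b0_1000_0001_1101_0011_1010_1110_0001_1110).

0b011011001110101111111111010111110

OR bit by bit (1 where either bit is 1):
  001011000110101101111001010110000
| 010000001110100111010111000011110
= 011011001110101111111111010111110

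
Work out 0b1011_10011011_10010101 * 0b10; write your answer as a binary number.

Multiply each base-2 digit by 2, carrying:
  1×2 = 2 → write 0 carry 1
  0×2+1 = 1 → write 1
  1×2 = 2 → write 0 carry 1
  0×2+1 = 1 → write 1
  1×2 = 2 → write 0 carry 1
  0×2+1 = 1 → write 1
  0×2 = 0 → write 0
  1×2 = 2 → write 0 carry 1
  1×2+1 = 3 → write 1 carry 1
  1×2+1 = 3 → write 1 carry 1
  0×2+1 = 1 → write 1
  1×2 = 2 → write 0 carry 1
  1×2+1 = 3 → write 1 carry 1
  0×2+1 = 1 → write 1
  0×2 = 0 → write 0
  1×2 = 2 → write 0 carry 1
  1×2+1 = 3 → write 1 carry 1
  1×2+1 = 3 → write 1 carry 1
  0×2+1 = 1 → write 1
  1×2 = 2 → write 0 carry 1
  remaining carry: 1

0b101110011011100101010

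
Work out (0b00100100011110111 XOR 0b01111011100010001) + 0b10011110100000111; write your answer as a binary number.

First 0b00100100011110111 XOR 0b01111011100010001 = 0b01011111111100110.
Add column by column in base 2, right to left:
  0+1 = 1
  1+1 = 0 carry 1
  1+1+1 = 1 carry 1
  0+0+1 = 1
  0+0 = 0
  1+0 = 1
  1+0 = 1
  1+0 = 1
  1+1 = 0 carry 1
  1+0+1 = 0 carry 1
  1+1+1 = 1 carry 1
  1+1+1 = 1 carry 1
  1+1+1 = 1 carry 1
  1+1+1 = 1 carry 1
  0+0+1 = 1
  1+0 = 1
  0+1 = 1

0b11111110011101101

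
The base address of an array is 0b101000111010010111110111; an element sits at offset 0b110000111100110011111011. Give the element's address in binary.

Add column by column in base 2, right to left:
  1+1 = 0 carry 1
  1+1+1 = 1 carry 1
  1+0+1 = 0 carry 1
  0+1+1 = 0 carry 1
  1+1+1 = 1 carry 1
  1+1+1 = 1 carry 1
  1+1+1 = 1 carry 1
  1+1+1 = 1 carry 1
  1+0+1 = 0 carry 1
  0+0+1 = 1
  1+1 = 0 carry 1
  0+1+1 = 0 carry 1
  0+0+1 = 1
  1+0 = 1
  0+1 = 1
  1+1 = 0 carry 1
  1+1+1 = 1 carry 1
  1+1+1 = 1 carry 1
  0+0+1 = 1
  0+0 = 0
  0+0 = 0
  1+0 = 1
  0+1 = 1
  1+1 = 0 carry 1
  final carry 1

0b1011001110111001011110010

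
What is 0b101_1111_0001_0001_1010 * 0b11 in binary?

0b100011101001101001110

Multiply each base-2 digit by 3, carrying:
  0×3 = 0 → write 0
  1×3 = 3 → write 1 carry 1
  0×3+1 = 1 → write 1
  1×3 = 3 → write 1 carry 1
  1×3+1 = 4 → write 0 carry 2
  0×3+2 = 2 → write 0 carry 1
  0×3+1 = 1 → write 1
  0×3 = 0 → write 0
  1×3 = 3 → write 1 carry 1
  0×3+1 = 1 → write 1
  0×3 = 0 → write 0
  0×3 = 0 → write 0
  1×3 = 3 → write 1 carry 1
  1×3+1 = 4 → write 0 carry 2
  1×3+2 = 5 → write 1 carry 2
  1×3+2 = 5 → write 1 carry 2
  1×3+2 = 5 → write 1 carry 2
  0×3+2 = 2 → write 0 carry 1
  1×3+1 = 4 → write 0 carry 2
  remaining carry: 10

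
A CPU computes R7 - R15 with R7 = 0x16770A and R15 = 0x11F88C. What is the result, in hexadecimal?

Subtract column by column in base 16:
  A-C → E (borrow)
  0-8-1 → 7 (borrow)
  7-8-1 → E (borrow)
  7-F-1 → 7 (borrow)
  6-1-1 → 4
  1-1 → 0

0x47E7E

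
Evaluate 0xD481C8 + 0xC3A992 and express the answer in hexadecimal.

Add column by column in base 16, right to left:
  8+2 = A
  C+9 = 5 carry 1
  1+9+1 = B
  8+A = 2 carry 1
  4+3+1 = 8
  D+C = 9 carry 1
  final carry 1

0x1982B5A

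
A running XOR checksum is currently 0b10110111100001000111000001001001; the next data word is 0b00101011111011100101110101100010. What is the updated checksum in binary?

0b10011100011010100010110100101011

XOR bit by bit (1 where the bits differ):
  10110111100001000111000001001001
^ 00101011111011100101110101100010
= 10011100011010100010110100101011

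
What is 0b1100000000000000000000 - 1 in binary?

0b1011111111111111111111

The trailing 20 digits are 0, so subtracting 1 borrows through: they become 1 and the next digit up decrements.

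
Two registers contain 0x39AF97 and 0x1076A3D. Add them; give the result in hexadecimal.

0x14119D4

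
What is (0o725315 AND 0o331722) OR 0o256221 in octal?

0o725315 AND 0o331722 = 0o321300.
Then OR with 0o256221.

0o377321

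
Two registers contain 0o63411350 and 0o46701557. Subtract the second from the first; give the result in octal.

Subtract column by column in base 8:
  0-7 → 1 (borrow)
  5-5-1 → 7 (borrow)
  3-5-1 → 5 (borrow)
  1-1-1 → 7 (borrow)
  1-0-1 → 0
  4-7 → 5 (borrow)
  3-6-1 → 4 (borrow)
  6-4-1 → 1

0o14507571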